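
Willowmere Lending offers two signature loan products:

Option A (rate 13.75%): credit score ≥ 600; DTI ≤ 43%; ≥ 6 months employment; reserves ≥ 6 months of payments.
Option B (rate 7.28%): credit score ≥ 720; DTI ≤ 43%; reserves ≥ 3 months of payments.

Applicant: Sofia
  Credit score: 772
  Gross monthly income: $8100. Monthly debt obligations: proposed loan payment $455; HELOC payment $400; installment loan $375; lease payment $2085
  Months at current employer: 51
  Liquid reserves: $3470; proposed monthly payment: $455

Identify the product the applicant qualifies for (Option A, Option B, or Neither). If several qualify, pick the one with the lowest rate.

Option B

Total debts = (455 + 400 + 375 + 2,085) = 3,315; DTI = 3,315/8,100 = 40.9%.
Reserves = 3,470/455 = 7.6 months.
Option A: score 772 ≥ 600; DTI 40.9% ≤ 43%; employment 51 ≥ 6 mo; reserves 7.6 ≥ 6 mo → qualifies.
Option B: score 772 ≥ 720; DTI 40.9% ≤ 43%; reserves 7.6 ≥ 3 mo → qualifies.
Qualifying: Option A, Option B. Lowest rate is 7.28% → Option B.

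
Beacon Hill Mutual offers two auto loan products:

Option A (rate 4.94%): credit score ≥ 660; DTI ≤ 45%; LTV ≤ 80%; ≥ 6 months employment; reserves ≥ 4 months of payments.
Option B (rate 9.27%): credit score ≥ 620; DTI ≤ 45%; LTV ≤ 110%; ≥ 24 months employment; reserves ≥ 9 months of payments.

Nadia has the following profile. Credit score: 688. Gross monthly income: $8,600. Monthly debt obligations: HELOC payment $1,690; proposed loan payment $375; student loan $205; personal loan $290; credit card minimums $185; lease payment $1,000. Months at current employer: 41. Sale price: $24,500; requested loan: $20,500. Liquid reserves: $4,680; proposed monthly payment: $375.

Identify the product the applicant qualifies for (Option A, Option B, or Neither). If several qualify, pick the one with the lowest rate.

Total debts = (1,690 + 375 + 205 + 290 + 185 + 1,000) = 3,745; DTI = 3,745/8,600 = 43.5%.
LTV = 20,500/24,500 = 83.7%.
Reserves = 4,680/375 = 12.5 months.
Option A: score 688 ≥ 660; DTI 43.5% ≤ 45%; LTV 83.7% > 80%; employment 41 ≥ 6 mo; reserves 12.5 ≥ 4 mo → does not qualify.
Option B: score 688 ≥ 620; DTI 43.5% ≤ 45%; LTV 83.7% ≤ 110%; employment 41 ≥ 24 mo; reserves 12.5 ≥ 9 mo → qualifies.

Option B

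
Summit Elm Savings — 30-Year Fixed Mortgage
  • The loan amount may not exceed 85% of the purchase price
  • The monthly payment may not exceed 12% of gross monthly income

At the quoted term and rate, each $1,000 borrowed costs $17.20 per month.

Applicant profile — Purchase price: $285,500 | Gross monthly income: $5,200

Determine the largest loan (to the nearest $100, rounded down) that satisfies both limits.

Payment cap: 12% × $5,200 = $624/month.
At $17.20 per $1,000, that supports 624/17.20 × 1,000 ≈ $36,279 → $36,200.
LTV cap: 85% × $285,500 = $242,675 → $242,600.
Binding constraint: payment-to-income.

$36,200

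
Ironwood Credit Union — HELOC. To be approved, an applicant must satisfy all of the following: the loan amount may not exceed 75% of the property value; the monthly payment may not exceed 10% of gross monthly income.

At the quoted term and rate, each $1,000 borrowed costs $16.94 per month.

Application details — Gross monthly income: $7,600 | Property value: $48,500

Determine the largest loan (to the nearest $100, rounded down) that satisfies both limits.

$36,300

Payment cap: 10% × $7,600 = $760/month.
At $16.94 per $1,000, that supports 760/16.94 × 1,000 ≈ $44,864 → $44,800.
LTV cap: 75% × $48,500 = $36,375 → $36,300.
Binding constraint: loan-to-value.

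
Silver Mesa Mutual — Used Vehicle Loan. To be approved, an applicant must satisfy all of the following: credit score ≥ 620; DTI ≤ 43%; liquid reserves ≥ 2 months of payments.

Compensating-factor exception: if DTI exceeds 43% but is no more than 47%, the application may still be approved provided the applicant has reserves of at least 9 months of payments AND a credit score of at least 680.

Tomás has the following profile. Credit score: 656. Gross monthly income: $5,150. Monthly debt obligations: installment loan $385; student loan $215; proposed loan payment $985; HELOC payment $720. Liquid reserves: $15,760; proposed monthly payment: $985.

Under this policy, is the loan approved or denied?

Denied

Credit score 656 ≥ 620 (meets base)
Total debts = (385 + 215 + 985 + 720) = 2,305. DTI: 2,305 ÷ 5,150 = 44.8%, over the 43% base limit.
Reserves: 15,760 ÷ 985 = 16.0 months (meets 2-month minimum)
DTI 44.8% is within the 43%–47% exception band; checking compensating factors.
Override check — reserves: 16.0 mo (ok); score: 656 (below 680).
Compensating-factor requirement not fully met.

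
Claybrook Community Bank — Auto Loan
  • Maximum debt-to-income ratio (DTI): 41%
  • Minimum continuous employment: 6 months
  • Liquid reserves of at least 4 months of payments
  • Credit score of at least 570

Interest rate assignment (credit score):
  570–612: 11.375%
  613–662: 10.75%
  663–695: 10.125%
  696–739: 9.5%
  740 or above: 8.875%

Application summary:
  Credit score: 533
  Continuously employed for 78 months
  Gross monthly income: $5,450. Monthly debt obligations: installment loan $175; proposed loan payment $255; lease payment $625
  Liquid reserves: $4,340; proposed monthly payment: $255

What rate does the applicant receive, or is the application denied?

Denied

Credit score 533 < 570 (below minimum)
Liquid reserves cover 4,340/255 = 17.0 months — ≥ 4 required
Employment 78 ≥ 6 months
Total monthly debts = (175 + 255 + 625) = 1,055. DTI: 1,055 ÷ 5,450 = 19.4%, within the 41% cap
Not all requirements met → denied.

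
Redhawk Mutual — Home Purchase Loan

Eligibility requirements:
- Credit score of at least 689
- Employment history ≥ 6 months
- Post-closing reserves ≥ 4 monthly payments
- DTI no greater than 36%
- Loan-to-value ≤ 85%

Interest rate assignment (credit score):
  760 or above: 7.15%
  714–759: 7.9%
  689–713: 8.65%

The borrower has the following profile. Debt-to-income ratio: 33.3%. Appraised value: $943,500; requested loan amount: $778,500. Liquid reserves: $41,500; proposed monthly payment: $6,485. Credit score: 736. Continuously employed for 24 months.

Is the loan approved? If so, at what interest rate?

Approved at 7.9%

Credit score 736 ≥ 689 (meets minimum)
Reserves: 41,500 ÷ 6,485 = 6.4 months (meets 4-month minimum)
DTI 33.3% is within the 36% limit
Employment 24 ≥ 6 months
LTV = 778,500/943,500 = 82.5% ≤ 85%
All requirements met. Score 736 falls in the 714–759 tier → 7.9%.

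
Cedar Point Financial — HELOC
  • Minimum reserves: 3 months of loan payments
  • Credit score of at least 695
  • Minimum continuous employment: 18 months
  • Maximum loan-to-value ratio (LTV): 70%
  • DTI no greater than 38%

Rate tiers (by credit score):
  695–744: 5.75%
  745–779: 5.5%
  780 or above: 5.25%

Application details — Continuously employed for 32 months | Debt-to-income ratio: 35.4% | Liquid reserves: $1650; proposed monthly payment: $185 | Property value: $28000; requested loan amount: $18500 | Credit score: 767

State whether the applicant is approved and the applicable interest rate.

Credit score 767 ≥ 695 (meets minimum)
Employment 32 ≥ 18 months
Liquid reserves cover 1,650/185 = 8.9 months — ≥ 3 required
LTV = 18,500/28,000 = 66.1% ≤ 70%
DTI 35.4% ≤ 38%
All requirements met. Score 767 falls in the 745–779 tier → 5.5%.

Approved at 5.5%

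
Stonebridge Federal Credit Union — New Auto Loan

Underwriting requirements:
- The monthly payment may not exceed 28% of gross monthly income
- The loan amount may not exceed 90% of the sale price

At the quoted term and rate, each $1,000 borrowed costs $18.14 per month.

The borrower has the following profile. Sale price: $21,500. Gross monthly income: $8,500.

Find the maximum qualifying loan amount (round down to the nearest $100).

Payment cap: 28% × $8,500 = $2,380/month.
At $18.14 per $1,000, that supports 2,380/18.14 × 1,000 ≈ $131,201 → $131,200.
LTV cap: 90% × $21,500 = $19,350 → $19,300.
Binding constraint: loan-to-value.

$19,300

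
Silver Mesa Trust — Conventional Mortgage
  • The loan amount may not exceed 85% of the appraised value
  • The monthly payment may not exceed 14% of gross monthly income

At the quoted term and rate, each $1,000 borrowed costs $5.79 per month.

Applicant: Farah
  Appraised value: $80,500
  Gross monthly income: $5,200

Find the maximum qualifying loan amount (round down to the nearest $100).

Payment cap: 14% × $5,200 = $728/month.
At $5.79 per $1,000, that supports 728/5.79 × 1,000 ≈ $125,734 → $125,700.
LTV cap: 85% × $80,500 = $68,425 → $68,400.
Binding constraint: loan-to-value.

$68,400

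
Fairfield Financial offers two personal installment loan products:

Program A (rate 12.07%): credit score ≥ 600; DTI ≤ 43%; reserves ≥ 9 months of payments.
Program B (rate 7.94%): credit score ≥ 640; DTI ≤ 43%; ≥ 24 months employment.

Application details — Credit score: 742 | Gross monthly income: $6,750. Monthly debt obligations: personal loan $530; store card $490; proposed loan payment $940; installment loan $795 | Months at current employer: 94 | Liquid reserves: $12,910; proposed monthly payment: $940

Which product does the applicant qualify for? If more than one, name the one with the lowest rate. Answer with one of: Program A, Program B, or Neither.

Program B

Total debts = (530 + 490 + 940 + 795) = 2,755; DTI = 2,755/6,750 = 40.8%.
Reserves = 12,910/940 = 13.7 months.
Program A: score 742 ≥ 600; DTI 40.8% ≤ 43%; reserves 13.7 ≥ 9 mo → qualifies.
Program B: score 742 ≥ 640; DTI 40.8% ≤ 43%; employment 94 ≥ 24 mo → qualifies.
Qualifying: Program A, Program B. Lowest rate is 7.94% → Program B.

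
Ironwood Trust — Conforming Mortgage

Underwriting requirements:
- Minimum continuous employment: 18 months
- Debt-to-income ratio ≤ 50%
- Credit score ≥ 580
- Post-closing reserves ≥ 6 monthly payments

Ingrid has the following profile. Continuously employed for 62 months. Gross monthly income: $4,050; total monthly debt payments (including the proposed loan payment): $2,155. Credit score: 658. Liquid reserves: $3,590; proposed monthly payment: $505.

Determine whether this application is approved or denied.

Employment 62 ≥ 18 months
DTI: 2,155 ÷ 4,050 = 53.2%, exceeds the 50% cap
Credit score 658 ≥ 580 (meets)
Reserves: 3,590 ÷ 505 = 7.1 months (meets 6-month minimum)
Fails on DTI.

Denied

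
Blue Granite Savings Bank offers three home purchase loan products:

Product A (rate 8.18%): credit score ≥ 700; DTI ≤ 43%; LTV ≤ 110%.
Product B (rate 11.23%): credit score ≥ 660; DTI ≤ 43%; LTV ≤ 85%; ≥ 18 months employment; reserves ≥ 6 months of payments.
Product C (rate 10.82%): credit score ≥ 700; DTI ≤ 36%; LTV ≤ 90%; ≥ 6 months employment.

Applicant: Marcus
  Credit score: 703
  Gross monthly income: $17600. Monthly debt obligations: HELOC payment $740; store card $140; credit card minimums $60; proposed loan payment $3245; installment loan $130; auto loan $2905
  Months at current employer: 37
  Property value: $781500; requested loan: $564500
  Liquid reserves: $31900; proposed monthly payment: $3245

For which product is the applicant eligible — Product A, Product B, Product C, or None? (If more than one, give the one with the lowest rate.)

Total debts = (740 + 140 + 60 + 3,245 + 130 + 2,905) = 7,220; DTI = 7,220/17,600 = 41%.
LTV = 564,500/781,500 = 72.2%.
Reserves = 31,900/3,245 = 9.8 months.
Product A: score 703 ≥ 700; DTI 41% ≤ 43%; LTV 72.2% ≤ 110% → qualifies.
Product B: score 703 ≥ 660; DTI 41% ≤ 43%; LTV 72.2% ≤ 85%; employment 37 ≥ 18 mo; reserves 9.8 ≥ 6 mo → qualifies.
Product C: score 703 ≥ 700; DTI 41% > 36%; LTV 72.2% ≤ 90%; employment 37 ≥ 6 mo → does not qualify.
Qualifying: Product A, Product B. Lowest rate is 8.18% → Product A.

Product A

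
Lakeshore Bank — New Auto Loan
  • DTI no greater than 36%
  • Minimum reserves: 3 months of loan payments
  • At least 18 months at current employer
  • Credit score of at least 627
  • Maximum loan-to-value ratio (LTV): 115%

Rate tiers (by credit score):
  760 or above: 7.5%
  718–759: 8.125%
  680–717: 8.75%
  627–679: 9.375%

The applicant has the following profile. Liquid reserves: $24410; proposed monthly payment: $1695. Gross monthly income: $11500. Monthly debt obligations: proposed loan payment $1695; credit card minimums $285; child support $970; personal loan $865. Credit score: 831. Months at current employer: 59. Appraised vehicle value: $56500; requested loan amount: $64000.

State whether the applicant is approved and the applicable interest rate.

Credit score 831 ≥ 627 (meets minimum)
Employment 59 ≥ 18 months
LTV: 64,000 ÷ 56,500 = 113.3%, within 115% cap
Reserves: 24,410 ÷ 1,695 = 14.4 months (meets 3-month minimum)
Total monthly debts = (1,695 + 285 + 970 + 865) = 3,815. DTI: 3,815 ÷ 11,500 = 33.2%, within the 36% cap
All requirements met. Score 831 falls in the 760 or above tier → 7.5%.

Approved at 7.5%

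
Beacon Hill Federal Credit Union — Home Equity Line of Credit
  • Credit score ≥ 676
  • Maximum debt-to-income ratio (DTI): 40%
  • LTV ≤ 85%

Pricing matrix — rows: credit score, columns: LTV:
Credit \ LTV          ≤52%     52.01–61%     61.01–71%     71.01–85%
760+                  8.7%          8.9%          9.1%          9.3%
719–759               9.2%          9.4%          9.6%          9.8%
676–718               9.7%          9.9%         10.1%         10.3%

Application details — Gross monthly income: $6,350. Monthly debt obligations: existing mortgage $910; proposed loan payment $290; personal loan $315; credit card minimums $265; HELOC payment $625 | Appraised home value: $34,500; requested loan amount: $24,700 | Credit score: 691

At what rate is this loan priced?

10.3%

Credit score 691 ≥ 676; Total monthly debts = (910 + 290 + 315 + 265 + 625) = 2,405. DTI = 2,405/6,350 = 37.9% ≤ 40%
LTV: 24,700 ÷ 34,500 = 71.6%, within 85% cap
Row: 691 falls in 676–718. Column: 71.6% falls in 71.01–85%. Rate = 10.3%.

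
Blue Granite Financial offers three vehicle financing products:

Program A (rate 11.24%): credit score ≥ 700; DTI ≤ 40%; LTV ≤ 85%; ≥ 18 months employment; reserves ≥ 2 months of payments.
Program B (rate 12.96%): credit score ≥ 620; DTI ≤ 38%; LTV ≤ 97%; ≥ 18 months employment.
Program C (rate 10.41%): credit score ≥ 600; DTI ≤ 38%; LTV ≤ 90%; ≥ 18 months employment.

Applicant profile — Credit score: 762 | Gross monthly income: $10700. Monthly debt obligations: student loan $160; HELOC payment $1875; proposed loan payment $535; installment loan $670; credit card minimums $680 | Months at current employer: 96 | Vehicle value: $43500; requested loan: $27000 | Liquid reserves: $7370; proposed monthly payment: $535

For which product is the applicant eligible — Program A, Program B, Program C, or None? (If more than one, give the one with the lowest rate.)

Program C

Total debts = (160 + 1,875 + 535 + 670 + 680) = 3,920; DTI = 3,920/10,700 = 36.6%.
LTV = 27,000/43,500 = 62.1%.
Reserves = 7,370/535 = 13.8 months.
Program A: score 762 ≥ 700; DTI 36.6% ≤ 40%; LTV 62.1% ≤ 85%; employment 96 ≥ 18 mo; reserves 13.8 ≥ 2 mo → qualifies.
Program B: score 762 ≥ 620; DTI 36.6% ≤ 38%; LTV 62.1% ≤ 97%; employment 96 ≥ 18 mo → qualifies.
Program C: score 762 ≥ 600; DTI 36.6% ≤ 38%; LTV 62.1% ≤ 90%; employment 96 ≥ 18 mo → qualifies.
Qualifying: Program A, Program B, Program C. Lowest rate is 10.41% → Program C.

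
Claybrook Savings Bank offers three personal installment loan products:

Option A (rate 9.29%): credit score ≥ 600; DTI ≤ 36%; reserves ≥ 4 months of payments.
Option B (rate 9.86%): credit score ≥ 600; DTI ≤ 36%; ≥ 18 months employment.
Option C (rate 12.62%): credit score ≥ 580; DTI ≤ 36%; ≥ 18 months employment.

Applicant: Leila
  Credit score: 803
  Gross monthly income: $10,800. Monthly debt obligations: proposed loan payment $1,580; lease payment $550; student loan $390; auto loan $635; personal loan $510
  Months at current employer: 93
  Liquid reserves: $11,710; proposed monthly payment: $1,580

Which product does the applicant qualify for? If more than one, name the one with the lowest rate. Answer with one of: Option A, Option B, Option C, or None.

Option A

Total debts = (1,580 + 550 + 390 + 635 + 510) = 3,665; DTI = 3,665/10,800 = 33.9%.
Reserves = 11,710/1,580 = 7.4 months.
Option A: score 803 ≥ 600; DTI 33.9% ≤ 36%; reserves 7.4 ≥ 4 mo → qualifies.
Option B: score 803 ≥ 600; DTI 33.9% ≤ 36%; employment 93 ≥ 18 mo → qualifies.
Option C: score 803 ≥ 580; DTI 33.9% ≤ 36%; employment 93 ≥ 18 mo → qualifies.
Qualifying: Option A, Option B, Option C. Lowest rate is 9.29% → Option A.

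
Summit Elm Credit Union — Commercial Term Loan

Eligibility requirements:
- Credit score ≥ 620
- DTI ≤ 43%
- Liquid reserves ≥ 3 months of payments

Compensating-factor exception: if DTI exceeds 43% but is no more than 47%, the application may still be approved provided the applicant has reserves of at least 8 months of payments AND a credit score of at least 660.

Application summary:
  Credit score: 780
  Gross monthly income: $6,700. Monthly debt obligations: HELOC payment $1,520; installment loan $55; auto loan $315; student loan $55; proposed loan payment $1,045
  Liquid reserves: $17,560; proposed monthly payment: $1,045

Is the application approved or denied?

Credit score 780 ≥ 620 (meets base)
Total debts = (1,520 + 55 + 315 + 55 + 1,045) = 2,990. DTI = 2,990/6,700 = 44.6% > 43% — standard DTI limit exceeded.
Reserves = 17,560/1,045 = 16.8 months ≥ 3
44.6% falls in the override range (43%–47%), so the compensating-factor test applies.
Reserves 16.8 ≥ 8 months; credit score 780 ≥ 660.
Both compensating conditions met → exception applies.

Approved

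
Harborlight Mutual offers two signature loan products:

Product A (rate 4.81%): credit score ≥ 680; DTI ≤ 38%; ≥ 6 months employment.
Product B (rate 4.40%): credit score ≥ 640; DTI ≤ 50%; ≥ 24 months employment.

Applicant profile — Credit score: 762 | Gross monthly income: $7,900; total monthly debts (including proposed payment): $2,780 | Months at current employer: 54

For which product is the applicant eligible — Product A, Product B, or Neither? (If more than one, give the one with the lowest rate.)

DTI = 2,780/7,900 = 35.2%.
Product A: score 762 ≥ 680; DTI 35.2% ≤ 38%; employment 54 ≥ 6 mo → qualifies.
Product B: score 762 ≥ 640; DTI 35.2% ≤ 50%; employment 54 ≥ 24 mo → qualifies.
Qualifying: Product A, Product B. Lowest rate is 4.40% → Product B.

Product B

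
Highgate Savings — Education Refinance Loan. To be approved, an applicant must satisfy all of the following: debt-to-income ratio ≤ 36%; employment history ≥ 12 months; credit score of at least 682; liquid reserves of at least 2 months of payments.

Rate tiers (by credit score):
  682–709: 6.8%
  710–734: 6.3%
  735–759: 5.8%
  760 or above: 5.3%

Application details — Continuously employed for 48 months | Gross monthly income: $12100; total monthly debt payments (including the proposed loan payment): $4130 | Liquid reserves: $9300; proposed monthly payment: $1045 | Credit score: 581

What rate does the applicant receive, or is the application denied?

Credit score 581 < 682 (below minimum)
Reserves: 9,300 ÷ 1,045 = 8.9 months (meets 2-month minimum)
Debt-to-income = 4,130/12,100 = 34.1% — meets 36% limit
Employment 48 ≥ 12 months
Not all requirements met → denied.

Denied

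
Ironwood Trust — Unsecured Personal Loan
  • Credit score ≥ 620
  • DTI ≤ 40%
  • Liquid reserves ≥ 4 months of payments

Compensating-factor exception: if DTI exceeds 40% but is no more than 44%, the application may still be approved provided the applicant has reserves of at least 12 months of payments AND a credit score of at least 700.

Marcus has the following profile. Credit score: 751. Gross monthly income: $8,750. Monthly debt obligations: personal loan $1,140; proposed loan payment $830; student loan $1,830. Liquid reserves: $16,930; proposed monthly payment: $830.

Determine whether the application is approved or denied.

Credit score 751 ≥ 620 (meets base)
Total debts = (1,140 + 830 + 1,830) = 3,800. DTI = 3,800/8,750 = 43.4% > 40% — standard DTI limit exceeded.
Reserves: 16,930 ÷ 830 = 20.4 months (meets 4-month minimum)
43.4% falls in the override range (40%–44%), so the compensating-factor test applies.
Override check — reserves: 20.4 mo (ok); score: 751 (ok).
Both override conditions satisfied; DTI exception granted.

Approved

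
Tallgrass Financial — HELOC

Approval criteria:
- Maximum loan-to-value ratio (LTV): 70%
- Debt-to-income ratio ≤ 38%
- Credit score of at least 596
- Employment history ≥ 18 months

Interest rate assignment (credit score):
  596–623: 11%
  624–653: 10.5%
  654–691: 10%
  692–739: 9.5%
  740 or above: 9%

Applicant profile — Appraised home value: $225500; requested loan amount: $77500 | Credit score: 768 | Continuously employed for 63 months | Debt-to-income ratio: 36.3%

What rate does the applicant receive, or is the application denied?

Approved at 9%

Credit score 768 ≥ 596 (meets minimum)
LTV = 77,500/225,500 = 34.4% ≤ 70%
Employment 63 ≥ 18 months
DTI 36.3% is within the 38% limit
All requirements met. Score 768 falls in the 740 or above tier → 9%.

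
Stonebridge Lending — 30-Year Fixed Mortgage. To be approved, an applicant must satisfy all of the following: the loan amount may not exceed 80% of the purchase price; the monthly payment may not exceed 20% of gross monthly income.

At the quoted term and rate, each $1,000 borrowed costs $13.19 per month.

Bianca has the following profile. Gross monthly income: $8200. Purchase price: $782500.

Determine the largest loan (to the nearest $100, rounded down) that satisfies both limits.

$124,300

Payment cap: 20% × $8,200 = $1,640/month.
At $13.19 per $1,000, that supports 1,640/13.19 × 1,000 ≈ $124,336 → $124,300.
LTV cap: 80% × $782,500 = $626,000 → $626,000.
Binding constraint: payment-to-income.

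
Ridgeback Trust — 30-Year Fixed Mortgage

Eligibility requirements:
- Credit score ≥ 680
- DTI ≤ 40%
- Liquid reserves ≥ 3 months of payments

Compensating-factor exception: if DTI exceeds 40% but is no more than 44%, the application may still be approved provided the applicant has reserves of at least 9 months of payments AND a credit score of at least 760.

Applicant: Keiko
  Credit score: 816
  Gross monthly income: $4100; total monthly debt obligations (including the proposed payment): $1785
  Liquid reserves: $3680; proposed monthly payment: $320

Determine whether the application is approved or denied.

Approved

Credit score 816 ≥ 680 (meets base)
DTI = 1,785/4,100 = 43.5% > 40% — standard DTI limit exceeded.
Reserves: 3,680 ÷ 320 = 11.5 months (meets 3-month minimum)
43.5% falls in the override range (40%–44%), so the compensating-factor test applies.
Override check — reserves: 11.5 mo (ok); score: 816 (ok).
Both override conditions satisfied; DTI exception granted.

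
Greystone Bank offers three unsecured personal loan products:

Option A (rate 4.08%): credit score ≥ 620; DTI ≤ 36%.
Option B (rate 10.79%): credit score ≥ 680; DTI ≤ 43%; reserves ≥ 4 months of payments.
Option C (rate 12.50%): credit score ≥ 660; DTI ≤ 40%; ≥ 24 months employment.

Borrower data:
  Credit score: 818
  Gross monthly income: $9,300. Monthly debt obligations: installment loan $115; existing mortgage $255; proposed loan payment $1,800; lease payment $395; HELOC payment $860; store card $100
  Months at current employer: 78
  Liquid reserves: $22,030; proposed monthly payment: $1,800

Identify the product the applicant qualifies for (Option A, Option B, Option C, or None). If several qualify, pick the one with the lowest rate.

Total debts = (115 + 255 + 1,800 + 395 + 860 + 100) = 3,525; DTI = 3,525/9,300 = 37.9%.
Reserves = 22,030/1,800 = 12.2 months.
Option A: score 818 ≥ 620; DTI 37.9% > 36% → does not qualify.
Option B: score 818 ≥ 680; DTI 37.9% ≤ 43%; reserves 12.2 ≥ 4 mo → qualifies.
Option C: score 818 ≥ 660; DTI 37.9% ≤ 40%; employment 78 ≥ 24 mo → qualifies.
Qualifying: Option B, Option C. Lowest rate is 10.79% → Option B.

Option B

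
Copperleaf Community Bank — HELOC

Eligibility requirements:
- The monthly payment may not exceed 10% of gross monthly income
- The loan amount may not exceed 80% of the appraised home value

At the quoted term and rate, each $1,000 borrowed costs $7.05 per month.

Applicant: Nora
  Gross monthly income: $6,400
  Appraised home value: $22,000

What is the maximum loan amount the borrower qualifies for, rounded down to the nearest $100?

Payment cap: 10% × $6,400 = $640/month.
At $7.05 per $1,000, that supports 640/7.05 × 1,000 ≈ $90,780 → $90,700.
LTV cap: 80% × $22,000 = $17,600 → $17,600.
Binding constraint: loan-to-value.

$17,600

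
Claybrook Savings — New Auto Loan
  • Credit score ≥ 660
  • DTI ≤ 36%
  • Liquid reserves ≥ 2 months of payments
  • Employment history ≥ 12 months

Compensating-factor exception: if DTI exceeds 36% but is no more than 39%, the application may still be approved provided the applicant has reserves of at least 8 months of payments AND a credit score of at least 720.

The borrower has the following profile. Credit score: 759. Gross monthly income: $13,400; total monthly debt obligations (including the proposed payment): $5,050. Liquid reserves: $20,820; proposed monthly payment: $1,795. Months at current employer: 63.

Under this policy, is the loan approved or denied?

Credit score 759 ≥ 660 (meets base)
DTI: 5,050 ÷ 13,400 = 37.7%, over the 36% base limit.
Liquid reserves cover 20,820/1,795 = 11.6 months — ≥ 2 required
Employment 63 ≥ 12 months
DTI 37.7% is within the 36%–39% exception band; checking compensating factors.
Override check — reserves: 11.6 mo (ok); score: 759 (ok).
Both override conditions satisfied; DTI exception granted.

Approved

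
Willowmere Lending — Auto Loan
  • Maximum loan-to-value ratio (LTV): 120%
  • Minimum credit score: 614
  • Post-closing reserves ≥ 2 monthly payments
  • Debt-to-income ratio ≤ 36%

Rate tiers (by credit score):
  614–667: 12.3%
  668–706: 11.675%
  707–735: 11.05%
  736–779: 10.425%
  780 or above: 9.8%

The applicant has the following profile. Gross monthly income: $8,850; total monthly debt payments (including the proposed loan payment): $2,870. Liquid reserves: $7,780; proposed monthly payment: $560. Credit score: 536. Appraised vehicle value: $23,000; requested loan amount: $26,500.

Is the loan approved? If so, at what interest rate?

Credit score 536 < 614 (below minimum)
Debt-to-income = 2,870/8,850 = 32.4% — meets 36% limit
Loan-to-value = 26,500/23,000 = 115.2% — pass (120% max)
Liquid reserves cover 7,780/560 = 13.9 months — ≥ 2 required
Not all requirements met → denied.

Denied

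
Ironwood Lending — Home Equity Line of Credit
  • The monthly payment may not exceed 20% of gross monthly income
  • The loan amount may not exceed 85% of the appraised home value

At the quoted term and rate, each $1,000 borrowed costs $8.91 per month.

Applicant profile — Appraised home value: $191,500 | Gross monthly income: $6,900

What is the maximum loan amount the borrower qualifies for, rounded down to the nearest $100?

Payment cap: 20% × $6,900 = $1,380/month.
At $8.91 per $1,000, that supports 1,380/8.91 × 1,000 ≈ $154,882 → $154,800.
LTV cap: 85% × $191,500 = $162,775 → $162,700.
Binding constraint: payment-to-income.

$154,800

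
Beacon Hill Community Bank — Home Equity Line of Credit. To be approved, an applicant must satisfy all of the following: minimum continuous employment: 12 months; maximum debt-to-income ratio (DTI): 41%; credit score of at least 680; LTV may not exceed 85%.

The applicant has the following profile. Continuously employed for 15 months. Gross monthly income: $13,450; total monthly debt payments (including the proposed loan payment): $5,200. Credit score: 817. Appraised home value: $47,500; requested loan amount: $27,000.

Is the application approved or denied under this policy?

Approved

Employment 15 ≥ 12 months
Debt-to-income = 5,200/13,450 = 38.7% — meets 41% limit
Credit score 817 ≥ 680 (meets)
LTV = 27,000/47,500 = 56.8% ≤ 85%
All criteria satisfied.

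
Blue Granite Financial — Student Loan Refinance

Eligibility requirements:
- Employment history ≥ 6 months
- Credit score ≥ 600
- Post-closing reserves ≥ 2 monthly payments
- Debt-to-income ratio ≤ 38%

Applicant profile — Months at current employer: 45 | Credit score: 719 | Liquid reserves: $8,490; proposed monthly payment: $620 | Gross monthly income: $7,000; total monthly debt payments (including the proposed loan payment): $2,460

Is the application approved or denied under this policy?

Approved

Employment 45 ≥ 6 months
Credit score 719 ≥ 600 (meets)
Reserves = 8,490/620 = 13.7 months ≥ 2
DTI = 2,460/7,000 = 35.1% ≤ 38%
All criteria satisfied.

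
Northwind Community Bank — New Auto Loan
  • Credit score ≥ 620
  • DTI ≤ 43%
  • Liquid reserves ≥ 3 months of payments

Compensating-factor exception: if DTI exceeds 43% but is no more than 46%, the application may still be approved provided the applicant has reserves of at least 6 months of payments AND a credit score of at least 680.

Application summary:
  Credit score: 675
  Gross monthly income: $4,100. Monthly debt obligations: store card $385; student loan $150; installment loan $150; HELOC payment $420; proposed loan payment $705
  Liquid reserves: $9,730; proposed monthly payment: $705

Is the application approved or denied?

Credit score 675 ≥ 620 (meets base)
Total debts = (385 + 150 + 150 + 420 + 705) = 1,810. DTI = 1,810/4,100 = 44.1% > 43% — standard DTI limit exceeded.
Liquid reserves cover 9,730/705 = 13.8 months — ≥ 3 required
DTI 44.1% is within the 43%–46% exception band; checking compensating factors.
Reserves 13.8 ≥ 6 months; credit score 675 < 680.
Override conditions not both satisfied; exception does not apply.

Denied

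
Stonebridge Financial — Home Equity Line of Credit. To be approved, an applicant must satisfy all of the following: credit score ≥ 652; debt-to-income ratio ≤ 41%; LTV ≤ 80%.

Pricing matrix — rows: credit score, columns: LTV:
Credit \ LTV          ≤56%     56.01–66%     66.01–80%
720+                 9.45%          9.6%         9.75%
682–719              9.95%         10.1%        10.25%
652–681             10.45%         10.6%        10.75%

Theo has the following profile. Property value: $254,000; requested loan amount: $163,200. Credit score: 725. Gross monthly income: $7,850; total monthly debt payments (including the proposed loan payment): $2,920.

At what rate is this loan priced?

Credit score 725 ≥ 652; Debt-to-income = 2,920/7,850 = 37.2% — meets 41% limit
LTV = 163,200/254,000 = 64.3% ≤ 80%
Score 725 is in the 720+ band; LTV 64.3% is in the 56.01–66% band → 9.6%.

9.6%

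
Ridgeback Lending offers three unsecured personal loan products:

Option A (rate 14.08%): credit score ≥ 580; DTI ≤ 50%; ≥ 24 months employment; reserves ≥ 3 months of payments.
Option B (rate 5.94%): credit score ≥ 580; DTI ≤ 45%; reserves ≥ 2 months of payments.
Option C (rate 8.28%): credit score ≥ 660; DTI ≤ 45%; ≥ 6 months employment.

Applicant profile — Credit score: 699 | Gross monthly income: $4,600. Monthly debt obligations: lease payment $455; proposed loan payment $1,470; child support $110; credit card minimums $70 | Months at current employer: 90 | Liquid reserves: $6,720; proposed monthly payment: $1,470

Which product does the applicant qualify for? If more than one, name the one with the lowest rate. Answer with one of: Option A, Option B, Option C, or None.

Total debts = (455 + 1,470 + 110 + 70) = 2,105; DTI = 2,105/4,600 = 45.8%.
Reserves = 6,720/1,470 = 4.6 months.
Option A: score 699 ≥ 580; DTI 45.8% ≤ 50%; employment 90 ≥ 24 mo; reserves 4.6 ≥ 3 mo → qualifies.
Option B: score 699 ≥ 580; DTI 45.8% > 45%; reserves 4.6 ≥ 2 mo → does not qualify.
Option C: score 699 ≥ 660; DTI 45.8% > 45%; employment 90 ≥ 6 mo → does not qualify.

Option A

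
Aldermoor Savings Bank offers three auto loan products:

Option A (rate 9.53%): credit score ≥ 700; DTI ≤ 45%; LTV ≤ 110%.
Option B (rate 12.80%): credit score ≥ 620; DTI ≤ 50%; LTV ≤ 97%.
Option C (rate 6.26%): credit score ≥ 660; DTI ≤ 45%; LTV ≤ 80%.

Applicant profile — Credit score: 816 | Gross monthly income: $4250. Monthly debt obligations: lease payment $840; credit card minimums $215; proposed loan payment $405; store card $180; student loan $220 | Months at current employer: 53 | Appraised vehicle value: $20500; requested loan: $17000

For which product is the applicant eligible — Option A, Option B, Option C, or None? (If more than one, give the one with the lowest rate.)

Option A

Total debts = (840 + 215 + 405 + 180 + 220) = 1,860; DTI = 1,860/4,250 = 43.8%.
LTV = 17,000/20,500 = 82.9%.
Option A: score 816 ≥ 700; DTI 43.8% ≤ 45%; LTV 82.9% ≤ 110% → qualifies.
Option B: score 816 ≥ 620; DTI 43.8% ≤ 50%; LTV 82.9% ≤ 97% → qualifies.
Option C: score 816 ≥ 660; DTI 43.8% ≤ 45%; LTV 82.9% > 80% → does not qualify.
Qualifying: Option A, Option B. Lowest rate is 9.53% → Option A.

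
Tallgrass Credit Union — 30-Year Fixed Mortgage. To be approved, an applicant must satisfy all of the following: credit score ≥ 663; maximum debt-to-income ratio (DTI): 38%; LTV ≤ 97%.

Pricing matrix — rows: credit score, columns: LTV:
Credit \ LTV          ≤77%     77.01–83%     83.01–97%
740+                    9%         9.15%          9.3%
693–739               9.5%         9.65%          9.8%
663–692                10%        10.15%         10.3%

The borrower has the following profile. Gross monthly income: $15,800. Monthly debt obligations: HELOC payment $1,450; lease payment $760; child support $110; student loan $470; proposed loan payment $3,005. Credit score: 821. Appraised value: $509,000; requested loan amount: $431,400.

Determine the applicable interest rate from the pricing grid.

Credit score 821 ≥ 663; Total monthly debts = (1,450 + 760 + 110 + 470 + 3,005) = 5,795. DTI = 5,795/15,800 = 36.7% ≤ 38%
LTV = 431,400/509,000 = 84.8% ≤ 97%
Credit 821 → row 740+; LTV 84.8% → column 83.01–97%. Grid cell → 9.3%.

9.3%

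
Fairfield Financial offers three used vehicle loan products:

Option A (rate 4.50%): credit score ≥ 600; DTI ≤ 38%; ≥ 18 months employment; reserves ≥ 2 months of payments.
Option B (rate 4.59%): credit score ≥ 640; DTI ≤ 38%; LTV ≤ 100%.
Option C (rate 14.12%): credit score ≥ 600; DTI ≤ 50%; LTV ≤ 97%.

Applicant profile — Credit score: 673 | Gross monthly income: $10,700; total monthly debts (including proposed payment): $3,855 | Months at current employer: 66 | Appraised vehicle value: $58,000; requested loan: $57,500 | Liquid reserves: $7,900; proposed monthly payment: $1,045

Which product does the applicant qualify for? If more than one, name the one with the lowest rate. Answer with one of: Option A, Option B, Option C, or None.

DTI = 3,855/10,700 = 36%.
LTV = 57,500/58,000 = 99.1%.
Reserves = 7,900/1,045 = 7.6 months.
Option A: score 673 ≥ 600; DTI 36% ≤ 38%; employment 66 ≥ 18 mo; reserves 7.6 ≥ 2 mo → qualifies.
Option B: score 673 ≥ 640; DTI 36% ≤ 38%; LTV 99.1% ≤ 100% → qualifies.
Option C: score 673 ≥ 600; DTI 36% ≤ 50%; LTV 99.1% > 97% → does not qualify.
Qualifying: Option A, Option B. Lowest rate is 4.50% → Option A.

Option A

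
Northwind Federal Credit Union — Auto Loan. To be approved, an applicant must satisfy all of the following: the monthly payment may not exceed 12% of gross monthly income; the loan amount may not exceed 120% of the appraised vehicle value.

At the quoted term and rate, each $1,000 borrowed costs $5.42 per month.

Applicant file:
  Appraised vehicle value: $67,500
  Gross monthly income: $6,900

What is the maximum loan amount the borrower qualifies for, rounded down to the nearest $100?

$81,000

Payment cap: 12% × $6,900 = $828/month.
At $5.42 per $1,000, that supports 828/5.42 × 1,000 ≈ $152,767 → $152,700.
LTV cap: 120% × $67,500 = $81,000 → $81,000.
Binding constraint: loan-to-value.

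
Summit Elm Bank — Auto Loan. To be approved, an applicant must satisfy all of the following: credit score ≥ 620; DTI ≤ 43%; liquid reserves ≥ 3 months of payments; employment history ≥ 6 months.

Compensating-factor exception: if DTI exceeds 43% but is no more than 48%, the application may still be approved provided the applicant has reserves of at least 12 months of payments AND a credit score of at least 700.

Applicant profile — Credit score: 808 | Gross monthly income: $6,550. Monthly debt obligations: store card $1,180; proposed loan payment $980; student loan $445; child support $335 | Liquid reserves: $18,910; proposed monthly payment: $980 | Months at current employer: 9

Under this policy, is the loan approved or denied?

Credit score 808 ≥ 620 (meets base)
Total debts = (1,180 + 980 + 445 + 335) = 2,940. DTI: 2,940 ÷ 6,550 = 44.9%, over the 43% base limit.
Reserves: 18,910 ÷ 980 = 19.3 months (meets 3-month minimum)
Employment 9 ≥ 6 months
DTI 44.9% is within the 43%–48% exception band; checking compensating factors.
Reserves 19.3 ≥ 12 months; credit score 808 ≥ 700.
Both compensating conditions met → exception applies.

Approved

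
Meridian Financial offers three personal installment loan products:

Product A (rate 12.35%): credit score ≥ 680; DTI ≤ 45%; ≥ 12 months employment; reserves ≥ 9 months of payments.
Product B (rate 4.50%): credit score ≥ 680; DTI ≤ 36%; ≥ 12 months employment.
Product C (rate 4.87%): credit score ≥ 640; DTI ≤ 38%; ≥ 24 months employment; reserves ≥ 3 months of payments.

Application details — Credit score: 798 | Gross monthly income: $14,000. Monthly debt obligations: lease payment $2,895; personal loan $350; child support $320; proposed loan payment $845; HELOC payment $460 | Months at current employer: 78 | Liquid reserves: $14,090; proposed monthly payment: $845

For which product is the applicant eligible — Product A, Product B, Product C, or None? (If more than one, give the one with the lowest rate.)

Total debts = (2,895 + 350 + 320 + 845 + 460) = 4,870; DTI = 4,870/14,000 = 34.8%.
Reserves = 14,090/845 = 16.7 months.
Product A: score 798 ≥ 680; DTI 34.8% ≤ 45%; employment 78 ≥ 12 mo; reserves 16.7 ≥ 9 mo → qualifies.
Product B: score 798 ≥ 680; DTI 34.8% ≤ 36%; employment 78 ≥ 12 mo → qualifies.
Product C: score 798 ≥ 640; DTI 34.8% ≤ 38%; employment 78 ≥ 24 mo; reserves 16.7 ≥ 3 mo → qualifies.
Qualifying: Product A, Product B, Product C. Lowest rate is 4.50% → Product B.

Product B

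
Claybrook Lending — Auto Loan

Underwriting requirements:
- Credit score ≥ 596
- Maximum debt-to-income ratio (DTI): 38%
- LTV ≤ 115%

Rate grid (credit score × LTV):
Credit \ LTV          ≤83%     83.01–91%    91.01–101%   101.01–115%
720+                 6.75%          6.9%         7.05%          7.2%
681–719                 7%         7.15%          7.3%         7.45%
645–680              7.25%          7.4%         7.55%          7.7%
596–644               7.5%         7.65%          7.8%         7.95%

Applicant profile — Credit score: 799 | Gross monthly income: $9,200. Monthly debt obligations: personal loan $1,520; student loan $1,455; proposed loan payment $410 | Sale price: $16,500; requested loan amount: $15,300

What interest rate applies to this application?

Credit score 799 ≥ 596; Total monthly debts = (1,520 + 1,455 + 410) = 3,385. DTI: 3,385 ÷ 9,200 = 36.8%, within the 38% cap
LTV = 15,300/16,500 = 92.7% ≤ 115%
Score 799 is in the 720+ band; LTV 92.7% is in the 91.01–101% band → 7.05%.

7.05%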